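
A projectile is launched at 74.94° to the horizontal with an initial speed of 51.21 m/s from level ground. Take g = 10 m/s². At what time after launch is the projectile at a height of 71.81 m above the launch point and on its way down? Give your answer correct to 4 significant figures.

v_y0 = 51.21 sin 74.94° = 49.451 m/s.
Set y = v_y0 t − ½ g t² = 71.81: 5.000 t² − 49.451 t + 71.81 = 0.
t = [49.451 ± √(2445.4 − 1436.2)] / 10 = (49.451 ± 31.768) / 10, giving t = 1.768 s or t = 8.122 s.
On the way down corresponds to the larger root: t = 8.122 s.

8.122 s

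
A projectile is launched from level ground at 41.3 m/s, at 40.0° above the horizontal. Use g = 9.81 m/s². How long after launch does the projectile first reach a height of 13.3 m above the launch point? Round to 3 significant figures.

v_y0 = 41.3 sin 40.0° = 26.55 m/s.
Set y = v_y0 t − ½ g t² = 13.3: 4.905 t² − 26.55 t + 13.3 = 0.
t = [26.55 ± √(704.9 − 260.9)] / 9.81 = (26.55 ± 21.07) / 9.81, giving t = 0.559 s or t = 4.85 s.
The projectile is on the way up at the first time, so t = 0.559 s.

0.559 s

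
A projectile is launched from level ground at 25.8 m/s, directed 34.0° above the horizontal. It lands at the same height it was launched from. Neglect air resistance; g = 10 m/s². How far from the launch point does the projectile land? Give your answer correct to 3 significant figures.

Components: v_x = 25.8 cos 34.0° = 21.39 m/s, v_y = 25.8 sin 34.0° = 14.43 m/s.
Time of flight (same landing height): t = 2 v_y / g = 2 × 14.43 / 10 = 2.886 s.
Range: R = v_x · t = 21.39 × 2.886 = 61.7 m.

61.7 m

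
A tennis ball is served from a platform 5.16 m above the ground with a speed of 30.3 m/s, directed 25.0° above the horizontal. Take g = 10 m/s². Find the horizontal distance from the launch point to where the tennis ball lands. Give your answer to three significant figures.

Components: v_x = 30.3 cos 25.0° = 27.46 m/s, v_y = 30.3 sin 25.0° = 12.81 m/s.
Vertical: 0 = 5.16 + 12.81 t − ½(10) t² ⇒ 5.000 t² − 12.81 t − 5.16 = 0.
t = [12.81 + √(164.1 + 103.2)] / 10.00 = 2.916 s.
Horizontal: R = v_x · t = 27.46 × 2.916 = 80.1 m.

80.1 m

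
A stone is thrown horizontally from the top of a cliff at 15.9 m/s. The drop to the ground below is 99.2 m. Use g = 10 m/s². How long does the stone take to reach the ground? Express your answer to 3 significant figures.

4.45 s

The horizontal speed doesn't affect the fall. With v_y0 = 0, h = ½ g t².
t = √(2 × 99.2 / 10) = √19.84 = 4.45 s.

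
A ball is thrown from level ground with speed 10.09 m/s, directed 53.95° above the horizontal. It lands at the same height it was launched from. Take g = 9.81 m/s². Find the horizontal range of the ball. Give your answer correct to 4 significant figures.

9.876 m

For level ground, R = v₀² sin(2θ) / g.
sin(2 × 53.95°) = sin 107.90° = 0.9516.
R = (10.09)² × 0.9516 / 9.81 = 9.876 m.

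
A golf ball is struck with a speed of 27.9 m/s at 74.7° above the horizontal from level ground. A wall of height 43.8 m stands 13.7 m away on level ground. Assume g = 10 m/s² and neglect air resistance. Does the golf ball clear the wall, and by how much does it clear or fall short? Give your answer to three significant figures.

v_x = 27.9 cos 74.7° = 7.362 m/s; v_y0 = 27.9 sin 74.7° = 26.91 m/s.
Time to reach the wall: t = 13.7 / 7.362 = 1.861 s.
Height at that point: y = 26.91×1.861 − 5.000×1.861² = 32.76 m.
That is 43.8 − 32.76 = 11.0 m below the top of the wall, so the golf ball does not clear it.

No — it falls 11.0 m short of clearing the wall.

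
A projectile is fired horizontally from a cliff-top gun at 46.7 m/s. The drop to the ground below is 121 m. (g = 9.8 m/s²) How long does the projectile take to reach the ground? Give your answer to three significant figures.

4.97 s

The horizontal speed doesn't affect the fall. With v_y0 = 0, h = ½ g t².
t = √(2 × 121 / 9.8) = √24.69 = 4.97 s.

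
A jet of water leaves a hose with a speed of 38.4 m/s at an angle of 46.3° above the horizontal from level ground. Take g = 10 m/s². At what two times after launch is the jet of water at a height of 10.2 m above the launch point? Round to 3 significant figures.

0.396 s and 5.16 s

v_y0 = 38.4 sin 46.3° = 27.76 m/s.
Set y = v_y0 t − ½ g t² = 10.2: 5.000 t² − 27.76 t + 10.2 = 0.
t = [27.76 ± √(770.6 − 204.0)] / 10 = (27.76 ± 23.80) / 10, giving t = 0.396 s or t = 5.16 s.
So the jet of water is at 10.2 m at t = 0.396 s (rising) and t = 5.16 s (falling).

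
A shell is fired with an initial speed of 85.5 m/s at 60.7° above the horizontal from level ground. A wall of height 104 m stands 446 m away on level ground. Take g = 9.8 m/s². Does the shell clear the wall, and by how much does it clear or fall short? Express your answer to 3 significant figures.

Yes — it clears the wall by 134 m.

v_x = 85.5 cos 60.7° = 41.84 m/s; v_y0 = 85.5 sin 60.7° = 74.56 m/s.
Time to reach the wall: t = 446 / 41.84 = 10.66 s.
Height at that point: y = 74.56×10.66 − 4.900×10.66² = 238.0 m.
That is 238.0 − 104 = 134 m above the top of the wall, so the shell clears it.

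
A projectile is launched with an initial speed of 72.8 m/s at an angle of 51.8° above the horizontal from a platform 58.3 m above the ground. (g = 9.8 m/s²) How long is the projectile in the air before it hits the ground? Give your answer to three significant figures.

Vertical component: v_y = 72.8 sin 51.8° = 57.21 m/s.
Taking up as positive with launch at y = 58.3 m, landing at y = 0: 0 = 58.3 + 57.21 t − ½(9.8) t².
Solving 4.900 t² − 57.21 t − 58.3 = 0 gives t = [57.21 + √(57.21² + 4·4.900·58.3)] / 9.800 = 12.6 s.

12.6 s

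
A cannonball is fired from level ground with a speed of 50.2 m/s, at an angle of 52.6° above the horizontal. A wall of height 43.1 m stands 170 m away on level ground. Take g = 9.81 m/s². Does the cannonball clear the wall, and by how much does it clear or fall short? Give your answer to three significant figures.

v_x = 50.2 cos 52.6° = 30.49 m/s; v_y0 = 50.2 sin 52.6° = 39.88 m/s.
Time to reach the wall: t = 170 / 30.49 = 5.576 s.
Height at that point: y = 39.88×5.576 − 4.905×5.576² = 69.87 m.
That is 69.87 − 43.1 = 26.8 m above the top of the wall, so the cannonball clears it.

Yes — it clears the wall by 26.8 m.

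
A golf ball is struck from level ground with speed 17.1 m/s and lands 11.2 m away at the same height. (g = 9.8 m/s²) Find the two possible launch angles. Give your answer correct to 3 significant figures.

Level-ground range: R = v₀² sin(2θ)/g ⇒ sin 2θ = R g / v₀² = 11.2×9.8/17.1² = 0.3754.
2θ = arcsin(0.3754) = 22.05° or 180° − 22.05° = 157.95°.
So θ = 11.0° or θ = 79.0°.

11.0° and 79.0°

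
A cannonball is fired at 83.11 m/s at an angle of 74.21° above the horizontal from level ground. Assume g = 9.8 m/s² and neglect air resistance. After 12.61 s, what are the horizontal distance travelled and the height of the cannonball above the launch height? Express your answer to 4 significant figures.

x = 285.2 m, y = 229.3 m

v_x = 83.11 cos 74.21° = 22.615 m/s; v_y0 = 83.11 sin 74.21° = 79.974 m/s.
x = v_x t = 22.615 × 12.61 = 285.2 m.
y = v_y0 t − ½ g t² = 79.974×12.61 − 4.900×12.61² = 229.3 m.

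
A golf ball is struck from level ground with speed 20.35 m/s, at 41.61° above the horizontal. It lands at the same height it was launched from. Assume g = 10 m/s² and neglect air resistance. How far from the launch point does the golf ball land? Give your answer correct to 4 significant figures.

41.12 m

Components: v_x = 20.35 cos 41.61° = 15.215 m/s, v_y = 20.35 sin 41.61° = 13.514 m/s.
Time of flight (same landing height): t = 2 v_y / g = 2 × 13.514 / 10 = 2.7028 s.
Range: R = v_x · t = 15.215 × 2.7028 = 41.12 m.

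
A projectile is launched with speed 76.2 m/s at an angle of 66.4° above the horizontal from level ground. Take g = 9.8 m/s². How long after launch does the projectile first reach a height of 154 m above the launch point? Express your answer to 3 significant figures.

v_y0 = 76.2 sin 66.4° = 69.83 m/s.
Set y = v_y0 t − ½ g t² = 154: 4.900 t² − 69.83 t + 154 = 0.
t = [69.83 ± √(4876 − 3018)] / 9.8 = (69.83 ± 43.10) / 9.8, giving t = 2.73 s or t = 11.5 s.
The projectile is on the way up at the first time, so t = 2.73 s.

2.73 s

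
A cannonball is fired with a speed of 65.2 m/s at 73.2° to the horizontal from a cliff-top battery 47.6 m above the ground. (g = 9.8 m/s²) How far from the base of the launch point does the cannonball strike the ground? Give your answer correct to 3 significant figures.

Components: v_x = 65.2 cos 73.2° = 18.84 m/s, v_y = 65.2 sin 73.2° = 62.42 m/s.
Vertical: 0 = 47.6 + 62.42 t − ½(9.8) t² ⇒ 4.900 t² − 62.42 t − 47.6 = 0.
t = [62.42 + √(3896 + 933.0)] / 9.800 = 13.46 s.
Horizontal: R = v_x · t = 18.84 × 13.46 = 254 m.

254 m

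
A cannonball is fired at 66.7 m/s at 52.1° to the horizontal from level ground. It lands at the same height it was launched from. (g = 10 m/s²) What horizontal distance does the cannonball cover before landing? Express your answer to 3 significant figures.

Components: v_x = 66.7 cos 52.1° = 40.97 m/s, v_y = 66.7 sin 52.1° = 52.63 m/s.
Time of flight (same landing height): t = 2 v_y / g = 2 × 52.63 / 10 = 10.53 s.
Range: R = v_x · t = 40.97 × 10.53 = 431 m.

431 m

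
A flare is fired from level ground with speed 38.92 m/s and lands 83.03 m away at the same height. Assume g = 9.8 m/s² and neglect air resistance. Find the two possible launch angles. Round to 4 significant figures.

16.25° and 73.75°

Level-ground range: R = v₀² sin(2θ)/g ⇒ sin 2θ = R g / v₀² = 83.03×9.8/38.92² = 0.5372.
2θ = arcsin(0.5372) = 32.493° or 180° − 32.493° = 147.507°.
So θ = 16.25° or θ = 73.75°.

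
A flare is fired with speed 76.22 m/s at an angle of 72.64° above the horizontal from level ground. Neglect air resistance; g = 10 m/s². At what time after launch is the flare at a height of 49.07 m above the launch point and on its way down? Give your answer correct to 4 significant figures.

v_y0 = 76.22 sin 72.64° = 72.748 m/s.
Set y = v_y0 t − ½ g t² = 49.07: 5.000 t² − 72.748 t + 49.07 = 0.
t = [72.748 ± √(5292.3 − 981.40)] / 10 = (72.748 ± 65.657) / 10, giving t = 0.7091 s or t = 13.84 s.
On the way down corresponds to the larger root: t = 13.84 s.

13.84 s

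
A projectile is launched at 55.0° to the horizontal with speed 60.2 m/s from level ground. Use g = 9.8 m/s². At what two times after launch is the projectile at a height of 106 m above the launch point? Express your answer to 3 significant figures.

3.11 s and 6.95 s

v_y0 = 60.2 sin 55.0° = 49.31 m/s.
Set y = v_y0 t − ½ g t² = 106: 4.900 t² − 49.31 t + 106 = 0.
t = [49.31 ± √(2431 − 2078)] / 9.8 = (49.31 ± 18.79) / 9.8, giving t = 3.11 s or t = 6.95 s.
So the projectile is at 106 m at t = 3.11 s (rising) and t = 6.95 s (falling).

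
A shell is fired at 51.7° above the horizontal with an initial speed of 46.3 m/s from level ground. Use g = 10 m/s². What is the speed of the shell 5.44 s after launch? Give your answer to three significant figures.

v_x = 46.3 cos 51.7° = 28.70 m/s (constant).
v_y(t) = 46.3 sin 51.7° − g t = 36.34 − 10 × 5.44 = -18.06 m/s.
Speed = √(v_x² + v_y²) = √(823.7 + 326.2) = 33.9 m/s.

33.9 m/s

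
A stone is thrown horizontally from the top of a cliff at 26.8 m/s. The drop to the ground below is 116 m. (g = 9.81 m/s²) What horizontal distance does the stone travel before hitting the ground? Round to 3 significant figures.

130 m

Initial vertical velocity is zero, so the fall time comes from h = ½ g t²: t = √(2 × 116 / 9.81) = 4.863 s.
Horizontal motion is uniform at 26.8 m/s, so x = 26.8 × 4.863 = 130 m.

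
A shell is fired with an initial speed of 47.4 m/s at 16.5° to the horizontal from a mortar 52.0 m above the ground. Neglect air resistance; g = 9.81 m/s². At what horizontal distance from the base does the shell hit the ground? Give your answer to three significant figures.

Components: v_x = 47.4 cos 16.5° = 45.45 m/s, v_y = 47.4 sin 16.5° = 13.46 m/s.
Vertical: 0 = 52.0 + 13.46 t − ½(9.81) t² ⇒ 4.905 t² − 13.46 t − 52.0 = 0.
t = [13.46 + √(181.2 + 1020)] / 9.810 = 4.905 s.
Horizontal: R = v_x · t = 45.45 × 4.905 = 223 m.

223 m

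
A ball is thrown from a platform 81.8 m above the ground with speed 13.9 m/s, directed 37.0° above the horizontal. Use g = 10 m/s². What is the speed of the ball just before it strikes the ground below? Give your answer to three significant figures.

v_x = 13.9 cos 37.0° = 11.10 m/s is unchanged throughout.
For the vertical component, v_y² = v_y0² + 2 g h = (8.365)² + 2×10×81.8 = 1706, so |v_y| = 41.30 m/s.
Impact speed = √(v_x² + v_y²) = √(123.2 + 1706) = 42.8 m/s.

42.8 m/s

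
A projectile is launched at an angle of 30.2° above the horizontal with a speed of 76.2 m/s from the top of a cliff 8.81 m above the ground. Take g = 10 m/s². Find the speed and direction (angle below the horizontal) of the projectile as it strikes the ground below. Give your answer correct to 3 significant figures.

77.3 m/s at 31.6° below the horizontal

v_x = 76.2 cos 30.2° = 65.86 m/s (constant).
|v_y| at impact = √((38.33)² + 2×10×8.81) = 40.56 m/s.
Speed = √(65.86² + 40.56²) = 77.3 m/s; angle = arctan(40.56/65.86) = 31.6° below horizontal.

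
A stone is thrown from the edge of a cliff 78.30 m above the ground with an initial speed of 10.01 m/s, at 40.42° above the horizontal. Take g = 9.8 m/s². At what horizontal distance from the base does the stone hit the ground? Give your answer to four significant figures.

35.93 m

Components: v_x = 10.01 cos 40.42° = 7.6207 m/s, v_y = 10.01 sin 40.42° = 6.4903 m/s.
Vertical: 0 = 78.30 + 6.4903 t − ½(9.8) t² ⇒ 4.900 t² − 6.4903 t − 78.30 = 0.
t = [6.4903 + √(42.124 + 1534.7)] / 9.800 = 4.7142 s.
Horizontal: R = v_x · t = 7.6207 × 4.7142 = 35.93 m.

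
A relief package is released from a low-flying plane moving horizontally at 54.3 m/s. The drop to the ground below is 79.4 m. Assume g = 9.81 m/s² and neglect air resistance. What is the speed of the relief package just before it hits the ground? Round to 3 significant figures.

67.1 m/s

Fall time: t = √(2 × 79.4 / 9.81) = 4.023 s.
At impact: v_x = 54.3 m/s (unchanged), v_y = g t = 9.81 × 4.023 = 39.47 m/s.
Speed = √(v_x² + v_y²) = √(2948 + 1558) = 67.1 m/s.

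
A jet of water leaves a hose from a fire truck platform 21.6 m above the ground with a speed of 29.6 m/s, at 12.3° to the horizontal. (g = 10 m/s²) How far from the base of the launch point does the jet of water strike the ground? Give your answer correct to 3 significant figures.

Components: v_x = 29.6 cos 12.3° = 28.92 m/s, v_y = 29.6 sin 12.3° = 6.306 m/s.
Vertical: 0 = 21.6 + 6.306 t − ½(10) t² ⇒ 5.000 t² − 6.306 t − 21.6 = 0.
t = [6.306 + √(39.77 + 432.0)] / 10.00 = 2.803 s.
Horizontal: R = v_x · t = 28.92 × 2.803 = 81.1 m.

81.1 m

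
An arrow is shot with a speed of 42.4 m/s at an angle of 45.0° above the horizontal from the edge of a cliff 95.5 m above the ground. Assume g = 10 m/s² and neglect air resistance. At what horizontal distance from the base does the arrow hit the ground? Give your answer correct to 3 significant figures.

249 m

Components: v_x = 42.4 cos 45.0° = 29.98 m/s, v_y = 42.4 sin 45.0° = 29.98 m/s.
Vertical: 0 = 95.5 + 29.98 t − ½(10) t² ⇒ 5.000 t² − 29.98 t − 95.5 = 0.
t = [29.98 + √(898.8 + 1910)] / 10.00 = 8.298 s.
Horizontal: R = v_x · t = 29.98 × 8.298 = 249 m.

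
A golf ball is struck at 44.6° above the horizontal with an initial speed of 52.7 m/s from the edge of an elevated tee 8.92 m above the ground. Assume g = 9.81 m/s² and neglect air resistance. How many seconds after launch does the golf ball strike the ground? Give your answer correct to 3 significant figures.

7.78 s

Vertical component: v_y = 52.7 sin 44.6° = 37.00 m/s.
Taking up as positive with launch at y = 8.92 m, landing at y = 0: 0 = 8.92 + 37.00 t − ½(9.81) t².
Solving 4.905 t² − 37.00 t − 8.92 = 0 gives t = [37.00 + √(37.00² + 4·4.905·8.92)] / 9.810 = 7.78 s.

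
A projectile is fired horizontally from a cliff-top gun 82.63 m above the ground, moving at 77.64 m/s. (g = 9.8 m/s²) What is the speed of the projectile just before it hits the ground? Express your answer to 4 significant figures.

87.45 m/s

Fall time: t = √(2 × 82.63 / 9.8) = 4.1065 s.
At impact: v_x = 77.64 m/s (unchanged), v_y = g t = 9.8 × 4.1065 = 40.244 m/s.
Speed = √(v_x² + v_y²) = √(6028.0 + 1619.6) = 87.45 m/s.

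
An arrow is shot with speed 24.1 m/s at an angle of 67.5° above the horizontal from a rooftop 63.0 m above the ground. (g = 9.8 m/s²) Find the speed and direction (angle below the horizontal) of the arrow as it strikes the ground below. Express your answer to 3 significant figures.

v_x = 24.1 cos 67.5° = 9.223 m/s (constant).
|v_y| at impact = √((22.27)² + 2×9.8×63.0) = 41.60 m/s.
Speed = √(9.223² + 41.60²) = 42.6 m/s; angle = arctan(41.60/9.223) = 77.5° below horizontal.

42.6 m/s at 77.5° below the horizontal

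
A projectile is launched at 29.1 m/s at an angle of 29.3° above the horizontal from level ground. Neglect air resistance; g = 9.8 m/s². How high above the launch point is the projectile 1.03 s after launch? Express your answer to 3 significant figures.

v_y0 = 29.1 sin 29.3° = 14.24 m/s.
y(t) = v_y0 t − ½ g t² = 14.24×1.03 − 4.900×1.03² = 9.47 m.

9.47 m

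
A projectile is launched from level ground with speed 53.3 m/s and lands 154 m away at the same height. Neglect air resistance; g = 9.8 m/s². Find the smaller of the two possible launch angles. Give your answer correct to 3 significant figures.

16.0°

Level-ground range: R = v₀² sin(2θ)/g ⇒ sin 2θ = R g / v₀² = 154×9.8/53.3² = 0.5312.
2θ = arcsin(0.5312) = 32.09° or 180° − 32.09° = 147.91°.
So θ = 16.0° or θ = 74.0°.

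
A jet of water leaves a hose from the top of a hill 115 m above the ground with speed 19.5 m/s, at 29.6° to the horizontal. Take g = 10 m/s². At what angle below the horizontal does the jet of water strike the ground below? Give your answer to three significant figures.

70.9°

v_x = 19.5 cos 29.6° = 16.96 m/s.
At impact |v_y| = √(v_y0² + 2 g h) = √(9.632² + 2×10×115) = 48.92 m/s.
Angle below horizontal = arctan(|v_y| / v_x) = arctan(48.92 / 16.96) = 70.9°.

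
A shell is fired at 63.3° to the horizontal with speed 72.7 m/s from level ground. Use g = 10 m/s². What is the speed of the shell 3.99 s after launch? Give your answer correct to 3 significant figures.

v_x = 72.7 cos 63.3° = 32.67 m/s (constant).
v_y(t) = 72.7 sin 63.3° − g t = 64.95 − 10 × 3.99 = 25.05 m/s.
Speed = √(v_x² + v_y²) = √(1067 + 627.5) = 41.2 m/s.

41.2 m/s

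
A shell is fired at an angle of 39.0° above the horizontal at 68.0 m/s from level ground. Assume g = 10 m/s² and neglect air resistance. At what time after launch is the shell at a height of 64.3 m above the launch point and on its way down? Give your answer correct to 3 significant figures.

v_y0 = 68.0 sin 39.0° = 42.79 m/s.
Set y = v_y0 t − ½ g t² = 64.3: 5.000 t² − 42.79 t + 64.3 = 0.
t = [42.79 ± √(1831 − 1286)] / 10 = (42.79 ± 23.35) / 10, giving t = 1.94 s or t = 6.61 s.
On the way down corresponds to the larger root: t = 6.61 s.

6.61 s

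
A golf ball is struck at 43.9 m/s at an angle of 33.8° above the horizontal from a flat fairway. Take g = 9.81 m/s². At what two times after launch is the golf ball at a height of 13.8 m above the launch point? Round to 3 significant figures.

v_y0 = 43.9 sin 33.8° = 24.42 m/s.
Set y = v_y0 t − ½ g t² = 13.8: 4.905 t² − 24.42 t + 13.8 = 0.
t = [24.42 ± √(596.3 − 270.8)] / 9.81 = (24.42 ± 18.04) / 9.81, giving t = 0.650 s or t = 4.33 s.
So the golf ball is at 13.8 m at t = 0.650 s (rising) and t = 4.33 s (falling).

0.650 s and 4.33 s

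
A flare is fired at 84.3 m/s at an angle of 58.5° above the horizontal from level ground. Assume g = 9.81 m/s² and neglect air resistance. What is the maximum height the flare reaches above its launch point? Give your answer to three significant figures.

263 m

Vertical component of launch velocity: v_y = 84.3 sin 58.5° = 71.88 m/s.
At the highest point the vertical velocity is zero, so v_y² = 2 g h_max.
h_max = (71.88)² / (2 × 9.81) = 5167 / 19.62 = 263 m.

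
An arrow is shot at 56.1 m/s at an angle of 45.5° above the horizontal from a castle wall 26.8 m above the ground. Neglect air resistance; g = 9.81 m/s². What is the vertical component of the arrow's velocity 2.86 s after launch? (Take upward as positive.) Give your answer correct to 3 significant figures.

12.0 m/s

Initial vertical component: v_y0 = 56.1 sin 45.5° = 40.01 m/s.
v_y(t) = v_y0 − g t = 40.01 − 9.81 × 2.86 = 12.0 m/s.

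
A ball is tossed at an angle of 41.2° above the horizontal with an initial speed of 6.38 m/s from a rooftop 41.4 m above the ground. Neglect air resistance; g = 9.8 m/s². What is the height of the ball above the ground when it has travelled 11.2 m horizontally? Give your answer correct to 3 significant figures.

v_x = 6.38 cos 41.2° = 4.800 m/s, v_y0 = 6.38 sin 41.2° = 4.202 m/s.
Time to reach x = 11.2 m: t = x / v_x = 11.2 / 4.800 = 2.333 s.
y = 41.4 + v_y0 t − ½ g t² = 41.4 + 4.202×2.333 − 4.900×2.333² = 24.5 m.

24.5 m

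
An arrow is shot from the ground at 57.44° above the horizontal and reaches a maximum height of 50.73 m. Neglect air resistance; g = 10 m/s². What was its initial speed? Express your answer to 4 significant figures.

37.79 m/s

At maximum height v_y = 0, so (v₀ sin θ)² = 2 g H.
v₀ sin 57.44° = √(2 × 10 × 50.73) = 31.853 m/s.
v₀ = 31.853 / sin 57.44° = 31.853 / 0.8428 = 37.79 m/s.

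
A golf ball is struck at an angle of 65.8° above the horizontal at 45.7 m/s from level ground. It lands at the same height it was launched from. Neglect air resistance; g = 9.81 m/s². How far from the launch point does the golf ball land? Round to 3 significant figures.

159 m

For level ground, R = v₀² sin(2θ) / g.
sin(2 × 65.8°) = sin 131.6° = 0.7478.
R = (45.7)² × 0.7478 / 9.81 = 159 m.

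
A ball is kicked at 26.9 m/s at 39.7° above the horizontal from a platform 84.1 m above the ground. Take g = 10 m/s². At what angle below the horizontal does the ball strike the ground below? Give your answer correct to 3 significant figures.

65.0°

v_x = 26.9 cos 39.7° = 20.70 m/s.
At impact |v_y| = √(v_y0² + 2 g h) = √(17.18² + 2×10×84.1) = 44.47 m/s.
Angle below horizontal = arctan(|v_y| / v_x) = arctan(44.47 / 20.70) = 65.0°.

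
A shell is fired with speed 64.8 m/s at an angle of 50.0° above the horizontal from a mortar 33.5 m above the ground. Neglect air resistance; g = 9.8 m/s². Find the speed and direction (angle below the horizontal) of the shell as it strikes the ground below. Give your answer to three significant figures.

v_x = 64.8 cos 50.0° = 41.65 m/s (constant).
|v_y| at impact = √((49.64)² + 2×9.8×33.5) = 55.86 m/s.
Speed = √(41.65² + 55.86²) = 69.7 m/s; angle = arctan(55.86/41.65) = 53.3° below horizontal.

69.7 m/s at 53.3° below the horizontal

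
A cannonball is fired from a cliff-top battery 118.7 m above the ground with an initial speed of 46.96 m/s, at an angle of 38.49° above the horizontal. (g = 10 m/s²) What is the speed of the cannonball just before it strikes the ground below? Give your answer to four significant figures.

67.67 m/s

v_x = 46.96 cos 38.49° = 36.756 m/s is unchanged throughout.
For the vertical component, v_y² = v_y0² + 2 g h = (29.227)² + 2×10×118.7 = 3228.2, so |v_y| = 56.817 m/s.
Impact speed = √(v_x² + v_y²) = √(1351.0 + 3228.2) = 67.67 m/s.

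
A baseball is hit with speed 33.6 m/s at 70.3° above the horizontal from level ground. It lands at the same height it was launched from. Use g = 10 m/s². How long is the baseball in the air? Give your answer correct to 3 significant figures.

6.33 s

Vertical component: v_y = 33.6 sin 70.3° = 31.63 m/s.
For a projectile landing at launch height, time of flight is t = 2 v_y / g = 2 × 31.63 / 10 = 6.33 s.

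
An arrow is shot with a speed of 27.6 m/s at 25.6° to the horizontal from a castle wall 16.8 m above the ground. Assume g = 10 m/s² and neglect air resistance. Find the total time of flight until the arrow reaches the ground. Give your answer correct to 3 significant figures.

3.38 s

Vertical component: v_y = 27.6 sin 25.6° = 11.93 m/s.
Taking up as positive with launch at y = 16.8 m, landing at y = 0: 0 = 16.8 + 11.93 t − ½(10) t².
Solving 5.000 t² − 11.93 t − 16.8 = 0 gives t = [11.93 + √(11.93² + 4·5.000·16.8)] / 10.00 = 3.38 s.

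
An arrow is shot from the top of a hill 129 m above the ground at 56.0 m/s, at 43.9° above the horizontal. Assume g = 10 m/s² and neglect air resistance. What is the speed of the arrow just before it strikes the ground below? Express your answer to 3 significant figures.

75.6 m/s

v_x = 56.0 cos 43.9° = 40.35 m/s is unchanged throughout.
For the vertical component, v_y² = v_y0² + 2 g h = (38.83)² + 2×10×129 = 4088, so |v_y| = 63.94 m/s.
Impact speed = √(v_x² + v_y²) = √(1628 + 4088) = 75.6 m/s.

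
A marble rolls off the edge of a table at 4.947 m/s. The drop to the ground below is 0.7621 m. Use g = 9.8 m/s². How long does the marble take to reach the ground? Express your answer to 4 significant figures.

0.3944 s

The horizontal speed doesn't affect the fall. With v_y0 = 0, h = ½ g t².
t = √(2 × 0.7621 / 9.8) = √0.15553 = 0.3944 s.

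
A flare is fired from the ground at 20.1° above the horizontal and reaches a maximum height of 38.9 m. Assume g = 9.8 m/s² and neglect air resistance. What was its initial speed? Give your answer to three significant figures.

80.3 m/s

At maximum height v_y = 0, so (v₀ sin θ)² = 2 g H.
v₀ sin 20.1° = √(2 × 9.8 × 38.9) = 27.61 m/s.
v₀ = 27.61 / sin 20.1° = 27.61 / 0.3437 = 80.3 m/s.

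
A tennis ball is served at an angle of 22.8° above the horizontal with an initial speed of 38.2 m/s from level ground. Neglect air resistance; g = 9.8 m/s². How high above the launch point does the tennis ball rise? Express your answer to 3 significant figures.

11.2 m

Vertical component of launch velocity: v_y = 38.2 sin 22.8° = 14.80 m/s.
At the highest point the vertical velocity is zero, so v_y² = 2 g h_max.
h_max = (14.80)² / (2 × 9.8) = 219.0 / 19.60 = 11.2 m.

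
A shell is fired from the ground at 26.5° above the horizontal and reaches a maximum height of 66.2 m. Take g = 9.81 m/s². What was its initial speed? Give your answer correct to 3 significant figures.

At maximum height v_y = 0, so (v₀ sin θ)² = 2 g H.
v₀ sin 26.5° = √(2 × 9.81 × 66.2) = 36.04 m/s.
v₀ = 36.04 / sin 26.5° = 36.04 / 0.4462 = 80.8 m/s.

80.8 m/s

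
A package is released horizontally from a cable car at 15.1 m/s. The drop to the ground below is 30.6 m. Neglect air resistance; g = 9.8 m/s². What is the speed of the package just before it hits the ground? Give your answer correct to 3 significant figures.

Fall time: t = √(2 × 30.6 / 9.8) = 2.499 s.
At impact: v_x = 15.1 m/s (unchanged), v_y = g t = 9.8 × 2.499 = 24.49 m/s.
Speed = √(v_x² + v_y²) = √(228.0 + 599.8) = 28.8 m/s.

28.8 m/s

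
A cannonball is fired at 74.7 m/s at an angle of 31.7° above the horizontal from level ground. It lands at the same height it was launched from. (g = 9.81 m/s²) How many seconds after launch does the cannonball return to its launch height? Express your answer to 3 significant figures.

8.00 s

Vertical component: v_y = 74.7 sin 31.7° = 39.25 m/s.
For a projectile landing at launch height, time of flight is t = 2 v_y / g = 2 × 39.25 / 9.81 = 8.00 s.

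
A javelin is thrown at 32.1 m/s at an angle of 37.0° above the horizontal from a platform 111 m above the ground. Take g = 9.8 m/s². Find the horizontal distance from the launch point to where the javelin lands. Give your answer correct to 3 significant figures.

183 m

Components: v_x = 32.1 cos 37.0° = 25.64 m/s, v_y = 32.1 sin 37.0° = 19.32 m/s.
Vertical: 0 = 111 + 19.32 t − ½(9.8) t² ⇒ 4.900 t² − 19.32 t − 111 = 0.
t = [19.32 + √(373.3 + 2176)] / 9.800 = 7.124 s.
Horizontal: R = v_x · t = 25.64 × 7.124 = 183 m.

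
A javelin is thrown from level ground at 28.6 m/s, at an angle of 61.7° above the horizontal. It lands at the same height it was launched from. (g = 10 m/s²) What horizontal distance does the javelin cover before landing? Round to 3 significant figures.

Components: v_x = 28.6 cos 61.7° = 13.56 m/s, v_y = 28.6 sin 61.7° = 25.18 m/s.
Time of flight (same landing height): t = 2 v_y / g = 2 × 25.18 / 10 = 5.036 s.
Range: R = v_x · t = 13.56 × 5.036 = 68.3 m.

68.3 m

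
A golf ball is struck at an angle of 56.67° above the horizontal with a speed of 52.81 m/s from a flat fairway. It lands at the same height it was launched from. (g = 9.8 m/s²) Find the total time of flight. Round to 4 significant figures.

Vertical component: v_y = 52.81 sin 56.67° = 44.124 m/s.
For a projectile landing at launch height, time of flight is t = 2 v_y / g = 2 × 44.124 / 9.8 = 9.005 s.

9.005 s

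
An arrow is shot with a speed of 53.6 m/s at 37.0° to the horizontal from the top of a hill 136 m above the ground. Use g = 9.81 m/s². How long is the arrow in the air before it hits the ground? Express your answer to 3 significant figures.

Vertical component: v_y = 53.6 sin 37.0° = 32.26 m/s.
Taking up as positive with launch at y = 136 m, landing at y = 0: 0 = 136 + 32.26 t − ½(9.81) t².
Solving 4.905 t² − 32.26 t − 136 = 0 gives t = [32.26 + √(32.26² + 4·4.905·136)] / 9.810 = 9.50 s.

9.50 s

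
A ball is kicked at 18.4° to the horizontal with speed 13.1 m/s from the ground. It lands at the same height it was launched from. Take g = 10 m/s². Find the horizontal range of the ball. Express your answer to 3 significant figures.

Components: v_x = 13.1 cos 18.4° = 12.43 m/s, v_y = 13.1 sin 18.4° = 4.135 m/s.
Time of flight (same landing height): t = 2 v_y / g = 2 × 4.135 / 10 = 0.8270 s.
Range: R = v_x · t = 12.43 × 0.8270 = 10.3 m.

10.3 m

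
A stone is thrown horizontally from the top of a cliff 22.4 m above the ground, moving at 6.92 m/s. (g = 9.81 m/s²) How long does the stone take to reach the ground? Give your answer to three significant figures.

The horizontal speed doesn't affect the fall. With v_y0 = 0, h = ½ g t².
t = √(2 × 22.4 / 9.81) = √4.567 = 2.14 s.

2.14 s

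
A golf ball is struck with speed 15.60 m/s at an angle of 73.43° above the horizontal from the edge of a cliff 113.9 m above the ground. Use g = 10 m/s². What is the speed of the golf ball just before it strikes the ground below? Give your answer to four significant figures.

50.21 m/s

v_x = 15.60 cos 73.43° = 4.4489 m/s is unchanged throughout.
For the vertical component, v_y² = v_y0² + 2 g h = (14.952)² + 2×10×113.9 = 2501.6, so |v_y| = 50.016 m/s.
Impact speed = √(v_x² + v_y²) = √(19.793 + 2501.6) = 50.21 m/s.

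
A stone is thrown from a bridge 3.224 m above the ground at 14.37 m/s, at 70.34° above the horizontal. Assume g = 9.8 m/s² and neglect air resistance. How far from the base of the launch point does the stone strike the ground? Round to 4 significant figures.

Components: v_x = 14.37 cos 70.34° = 4.8346 m/s, v_y = 14.37 sin 70.34° = 13.532 m/s.
Vertical: 0 = 3.224 + 13.532 t − ½(9.8) t² ⇒ 4.900 t² − 13.532 t − 3.224 = 0.
t = [13.532 + √(183.12 + 63.190)] / 9.800 = 2.9823 s.
Horizontal: R = v_x · t = 4.8346 × 2.9823 = 14.42 m.

14.42 m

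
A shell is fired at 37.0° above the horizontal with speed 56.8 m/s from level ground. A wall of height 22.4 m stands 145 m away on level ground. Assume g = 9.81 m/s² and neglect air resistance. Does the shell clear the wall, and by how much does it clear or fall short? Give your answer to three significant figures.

v_x = 56.8 cos 37.0° = 45.36 m/s; v_y0 = 56.8 sin 37.0° = 34.18 m/s.
Time to reach the wall: t = 145 / 45.36 = 3.197 s.
Height at that point: y = 34.18×3.197 − 4.905×3.197² = 59.14 m.
That is 59.14 − 22.4 = 36.7 m above the top of the wall, so the shell clears it.

Yes — it clears the wall by 36.7 m.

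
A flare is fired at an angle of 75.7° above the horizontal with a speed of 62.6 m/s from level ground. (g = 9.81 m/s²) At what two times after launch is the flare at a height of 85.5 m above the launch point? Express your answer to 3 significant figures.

v_y0 = 62.6 sin 75.7° = 60.66 m/s.
Set y = v_y0 t − ½ g t² = 85.5: 4.905 t² − 60.66 t + 85.5 = 0.
t = [60.66 ± √(3680 − 1678)] / 9.81 = (60.66 ± 44.74) / 9.81, giving t = 1.62 s or t = 10.7 s.
So the flare is at 85.5 m at t = 1.62 s (rising) and t = 10.7 s (falling).

1.62 s and 10.7 s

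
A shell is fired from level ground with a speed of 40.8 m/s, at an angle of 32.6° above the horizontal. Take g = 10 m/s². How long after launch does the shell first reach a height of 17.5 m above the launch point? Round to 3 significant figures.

v_y0 = 40.8 sin 32.6° = 21.98 m/s.
Set y = v_y0 t − ½ g t² = 17.5: 5.000 t² − 21.98 t + 17.5 = 0.
t = [21.98 ± √(483.1 − 350.0)] / 10 = (21.98 ± 11.54) / 10, giving t = 1.04 s or t = 3.35 s.
The shell is on the way up at the first time, so t = 1.04 s.

1.04 s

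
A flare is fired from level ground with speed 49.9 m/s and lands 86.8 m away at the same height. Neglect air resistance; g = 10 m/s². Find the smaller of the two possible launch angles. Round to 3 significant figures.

Level-ground range: R = v₀² sin(2θ)/g ⇒ sin 2θ = R g / v₀² = 86.8×10/49.9² = 0.3486.
2θ = arcsin(0.3486) = 20.40° or 180° − 20.40° = 159.60°.
So θ = 10.2° or θ = 79.8°.

10.2°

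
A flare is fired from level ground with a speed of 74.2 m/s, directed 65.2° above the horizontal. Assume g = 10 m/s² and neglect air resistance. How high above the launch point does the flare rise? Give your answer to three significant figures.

Vertical component of launch velocity: v_y = 74.2 sin 65.2° = 67.36 m/s.
At the highest point the vertical velocity is zero, so v_y² = 2 g h_max.
h_max = (67.36)² / (2 × 10) = 4537 / 20.00 = 227 m.

227 m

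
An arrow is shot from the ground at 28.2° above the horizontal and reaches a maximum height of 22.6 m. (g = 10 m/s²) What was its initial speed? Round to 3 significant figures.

At maximum height v_y = 0, so (v₀ sin θ)² = 2 g H.
v₀ sin 28.2° = √(2 × 10 × 22.6) = 21.26 m/s.
v₀ = 21.26 / sin 28.2° = 21.26 / 0.4726 = 45.0 m/s.

45.0 m/s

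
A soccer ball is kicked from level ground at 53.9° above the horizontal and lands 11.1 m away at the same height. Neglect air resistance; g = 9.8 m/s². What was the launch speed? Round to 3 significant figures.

10.7 m/s

On level ground, R = v₀² sin(2θ) / g, so v₀ = √(R g / sin 2θ).
sin(2 × 53.9°) = 0.9521.
v₀ = √(11.1 × 9.8 / 0.9521) = √114.3 = 10.7 m/s.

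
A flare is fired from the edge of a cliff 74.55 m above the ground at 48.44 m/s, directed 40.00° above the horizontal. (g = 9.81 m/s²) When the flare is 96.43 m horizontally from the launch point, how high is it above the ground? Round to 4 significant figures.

122.3 m

v_x = 48.44 cos 40.00° = 37.107 m/s, v_y0 = 48.44 sin 40.00° = 31.137 m/s.
Time to reach x = 96.43 m: t = x / v_x = 96.43 / 37.107 = 2.5987 s.
y = 74.55 + v_y0 t − ½ g t² = 74.55 + 31.137×2.5987 − 4.905×2.5987² = 122.3 m.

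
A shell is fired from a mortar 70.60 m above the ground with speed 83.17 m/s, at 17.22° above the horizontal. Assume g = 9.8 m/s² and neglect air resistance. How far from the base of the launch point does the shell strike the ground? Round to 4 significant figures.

561.2 m

Components: v_x = 83.17 cos 17.22° = 79.442 m/s, v_y = 83.17 sin 17.22° = 24.622 m/s.
Vertical: 0 = 70.60 + 24.622 t − ½(9.8) t² ⇒ 4.900 t² − 24.622 t − 70.60 = 0.
t = [24.622 + √(606.24 + 1383.8)] / 9.800 = 7.0645 s.
Horizontal: R = v_x · t = 79.442 × 7.0645 = 561.2 m.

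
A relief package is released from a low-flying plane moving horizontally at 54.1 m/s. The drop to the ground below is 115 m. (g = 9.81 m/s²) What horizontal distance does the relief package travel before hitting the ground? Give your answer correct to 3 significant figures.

262 m

Initial vertical velocity is zero, so the fall time comes from h = ½ g t²: t = √(2 × 115 / 9.81) = 4.842 s.
Horizontal motion is uniform at 54.1 m/s, so x = 54.1 × 4.842 = 262 m.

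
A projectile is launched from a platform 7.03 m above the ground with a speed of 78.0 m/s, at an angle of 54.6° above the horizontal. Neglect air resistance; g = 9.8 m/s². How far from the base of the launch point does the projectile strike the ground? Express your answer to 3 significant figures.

591 m

Components: v_x = 78.0 cos 54.6° = 45.18 m/s, v_y = 78.0 sin 54.6° = 63.58 m/s.
Vertical: 0 = 7.03 + 63.58 t − ½(9.8) t² ⇒ 4.900 t² − 63.58 t − 7.03 = 0.
t = [63.58 + √(4042 + 137.8)] / 9.800 = 13.08 s.
Horizontal: R = v_x · t = 45.18 × 13.08 = 591 m.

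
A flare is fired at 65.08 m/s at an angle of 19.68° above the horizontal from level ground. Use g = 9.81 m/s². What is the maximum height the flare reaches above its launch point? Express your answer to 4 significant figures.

Vertical component of launch velocity: v_y = 65.08 sin 19.68° = 21.917 m/s.
At the highest point the vertical velocity is zero, so v_y² = 2 g h_max.
h_max = (21.917)² / (2 × 9.81) = 480.35 / 19.62 = 24.48 m.

24.48 m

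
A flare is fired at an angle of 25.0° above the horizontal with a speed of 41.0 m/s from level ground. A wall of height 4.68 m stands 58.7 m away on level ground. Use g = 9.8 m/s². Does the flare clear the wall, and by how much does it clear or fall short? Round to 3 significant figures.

Yes — it clears the wall by 10.5 m.

v_x = 41.0 cos 25.0° = 37.16 m/s; v_y0 = 41.0 sin 25.0° = 17.33 m/s.
Time to reach the wall: t = 58.7 / 37.16 = 1.580 s.
Height at that point: y = 17.33×1.580 − 4.900×1.580² = 15.15 m.
That is 15.15 − 4.68 = 10.5 m above the top of the wall, so the flare clears it.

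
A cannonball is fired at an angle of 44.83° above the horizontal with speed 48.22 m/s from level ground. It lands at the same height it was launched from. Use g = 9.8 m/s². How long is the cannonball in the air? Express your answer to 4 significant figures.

6.938 s

Vertical component: v_y = 48.22 sin 44.83° = 33.995 m/s.
For a projectile landing at launch height, time of flight is t = 2 v_y / g = 2 × 33.995 / 9.8 = 6.938 s.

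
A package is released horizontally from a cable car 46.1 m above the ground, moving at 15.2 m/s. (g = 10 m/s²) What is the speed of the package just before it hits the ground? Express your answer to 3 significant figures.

Fall time: t = √(2 × 46.1 / 10) = 3.036 s.
At impact: v_x = 15.2 m/s (unchanged), v_y = g t = 10 × 3.036 = 30.36 m/s.
Speed = √(v_x² + v_y²) = √(231.0 + 921.7) = 34.0 m/s.

34.0 m/s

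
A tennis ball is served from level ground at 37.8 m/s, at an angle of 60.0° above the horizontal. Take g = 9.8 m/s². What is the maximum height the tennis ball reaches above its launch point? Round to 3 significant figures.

Vertical component of launch velocity: v_y = 37.8 sin 60.0° = 32.74 m/s.
At the highest point the vertical velocity is zero, so v_y² = 2 g h_max.
h_max = (32.74)² / (2 × 9.8) = 1072 / 19.60 = 54.7 m.

54.7 m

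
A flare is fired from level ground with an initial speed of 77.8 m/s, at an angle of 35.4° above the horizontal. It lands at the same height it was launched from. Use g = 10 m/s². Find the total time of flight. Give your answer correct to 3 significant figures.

9.01 s

Vertical component: v_y = 77.8 sin 35.4° = 45.07 m/s.
For a projectile landing at launch height, time of flight is t = 2 v_y / g = 2 × 45.07 / 10 = 9.01 s.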